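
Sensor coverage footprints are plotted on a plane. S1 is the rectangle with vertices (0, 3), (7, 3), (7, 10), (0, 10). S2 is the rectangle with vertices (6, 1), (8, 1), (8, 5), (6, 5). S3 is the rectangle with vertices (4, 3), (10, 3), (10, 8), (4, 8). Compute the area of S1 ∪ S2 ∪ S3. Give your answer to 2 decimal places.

68.00

By inclusion–exclusion:
Individual areas: |S1| = 49, |S2| = 8, |S3| = 30.
|S1∩S2|: x∈[6,7], y∈[3,5] → 1·2 = 2.
|S1∩S3|: x∈[4,7], y∈[3,8] → 3·5 = 15.
|S2∩S3|: x∈[6,8], y∈[3,5] → 2·2 = 4.
|S1∩S2∩S3| = 2.
|S1 ∪ S2 ∪ S3| = 87 − 21 + 2 = 68.00.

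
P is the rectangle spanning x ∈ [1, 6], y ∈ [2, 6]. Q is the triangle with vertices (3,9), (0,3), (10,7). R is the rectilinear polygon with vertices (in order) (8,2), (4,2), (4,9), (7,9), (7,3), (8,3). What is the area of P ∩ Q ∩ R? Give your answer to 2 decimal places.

2.00

The intersection is the polygon with vertices (6,5.4), (4,4.6), (4,6), (6,6).
By the shoelace formula its area is 2.00.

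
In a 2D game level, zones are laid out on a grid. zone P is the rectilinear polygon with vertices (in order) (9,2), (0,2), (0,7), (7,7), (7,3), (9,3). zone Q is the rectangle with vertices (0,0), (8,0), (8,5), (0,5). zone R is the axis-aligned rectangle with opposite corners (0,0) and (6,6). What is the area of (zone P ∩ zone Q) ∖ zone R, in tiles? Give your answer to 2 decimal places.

|zone P ∩ zone Q| = 22.
|(zone P ∩ zone Q) ∩ zone R| = 18.
|(zone P ∩ zone Q) ∖ zone R| = 22 − 18 = 4.00.

4.00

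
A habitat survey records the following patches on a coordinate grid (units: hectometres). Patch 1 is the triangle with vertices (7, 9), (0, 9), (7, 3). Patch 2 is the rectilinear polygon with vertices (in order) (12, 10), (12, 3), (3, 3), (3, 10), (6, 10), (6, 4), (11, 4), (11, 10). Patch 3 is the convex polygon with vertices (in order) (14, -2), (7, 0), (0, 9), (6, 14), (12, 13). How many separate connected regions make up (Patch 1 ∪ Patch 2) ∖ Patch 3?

(Patch 1 ∪ Patch 2) ∖ Patch 3 is a single connected region.

1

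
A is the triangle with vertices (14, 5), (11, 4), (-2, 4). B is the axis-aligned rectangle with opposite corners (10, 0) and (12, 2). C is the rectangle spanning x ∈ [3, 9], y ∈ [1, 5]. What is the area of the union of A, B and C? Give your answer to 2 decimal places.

31.50

By inclusion–exclusion:
Individual areas: |A| = 6.5, |B| = 4, |C| = 24.
|A∩B| = 0.
|A∩C| = 3.
|B∩C| = 0 (no overlap).
|A∩B∩C| = 0.
|A ∪ B ∪ C| = 34.5 − 3 + 0 = 31.50.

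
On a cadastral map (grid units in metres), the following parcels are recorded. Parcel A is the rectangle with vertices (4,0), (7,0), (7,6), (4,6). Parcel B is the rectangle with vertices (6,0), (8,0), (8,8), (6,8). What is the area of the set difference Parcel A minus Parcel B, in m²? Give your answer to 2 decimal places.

|Parcel A∩Parcel B|: x∈[6,7], y∈[0,6] → 1·6 = 6.
|Parcel A| = 18.
|Parcel A ∖ Parcel B| = |Parcel A| − |Parcel A∩Parcel B| = 18 − 6 = 12.00.

12.00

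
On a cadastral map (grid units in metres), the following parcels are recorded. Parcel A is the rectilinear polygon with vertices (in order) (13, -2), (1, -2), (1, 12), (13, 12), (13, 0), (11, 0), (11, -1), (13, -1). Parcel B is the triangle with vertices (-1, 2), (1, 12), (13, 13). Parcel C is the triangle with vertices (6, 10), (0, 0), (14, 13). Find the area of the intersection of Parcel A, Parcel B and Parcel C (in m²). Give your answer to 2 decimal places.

The intersection is the polygon with vertices (11.727,12), (3.162,5.27), (6,10), (11.333,12).
By the shoelace formula its area is 11.10.

11.10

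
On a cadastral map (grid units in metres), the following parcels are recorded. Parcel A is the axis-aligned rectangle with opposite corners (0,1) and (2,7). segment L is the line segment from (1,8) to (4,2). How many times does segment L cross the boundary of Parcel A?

2

The segment meets the boundary at (2,6), (1.5,7).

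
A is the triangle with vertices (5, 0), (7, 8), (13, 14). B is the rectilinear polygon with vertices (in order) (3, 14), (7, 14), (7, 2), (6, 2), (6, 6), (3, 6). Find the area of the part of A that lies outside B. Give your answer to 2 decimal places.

14.64

|A| = 18, |A∩B| = 3.3571.
|A ∖ B| = |A| − |A∩B| = 18 − 3.3571 = 14.64.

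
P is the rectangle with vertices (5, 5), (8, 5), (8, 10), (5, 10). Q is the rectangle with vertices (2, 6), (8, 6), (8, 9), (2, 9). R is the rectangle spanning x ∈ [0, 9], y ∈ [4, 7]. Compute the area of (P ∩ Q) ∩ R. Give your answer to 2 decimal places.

The region (P ∩ Q) ∩ R is the polygon with vertices (5,6), (5,7), (8,7), (8,6).
By the shoelace formula its area is 3.00.

3.00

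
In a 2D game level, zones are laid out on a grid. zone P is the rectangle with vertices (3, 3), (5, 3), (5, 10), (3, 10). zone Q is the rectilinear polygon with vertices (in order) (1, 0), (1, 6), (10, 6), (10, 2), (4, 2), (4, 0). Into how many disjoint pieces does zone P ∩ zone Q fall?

1

zone P ∩ zone Q is a single connected region.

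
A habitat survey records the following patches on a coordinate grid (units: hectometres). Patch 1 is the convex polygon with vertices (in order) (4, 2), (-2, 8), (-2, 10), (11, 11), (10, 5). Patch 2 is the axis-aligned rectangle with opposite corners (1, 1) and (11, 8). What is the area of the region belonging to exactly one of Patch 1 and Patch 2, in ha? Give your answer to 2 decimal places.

65.00

|Patch 1| = 77.5, |Patch 2| = 70, |Patch 1∩Patch 2| = 41.25.
|Patch 1 △ Patch 2| = |Patch 1| + |Patch 2| − 2·|Patch 1∩Patch 2| = 77.5 + 70 − 82.5 = 65.00.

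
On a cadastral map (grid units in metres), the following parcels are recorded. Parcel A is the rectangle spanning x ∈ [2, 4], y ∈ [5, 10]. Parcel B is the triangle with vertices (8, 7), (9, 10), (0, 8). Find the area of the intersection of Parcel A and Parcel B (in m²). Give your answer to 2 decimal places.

The intersection is the polygon with vertices (4,7.5), (2,7.75), (2,8.444), (4,8.889).
By the shoelace formula its area is 2.08.

2.08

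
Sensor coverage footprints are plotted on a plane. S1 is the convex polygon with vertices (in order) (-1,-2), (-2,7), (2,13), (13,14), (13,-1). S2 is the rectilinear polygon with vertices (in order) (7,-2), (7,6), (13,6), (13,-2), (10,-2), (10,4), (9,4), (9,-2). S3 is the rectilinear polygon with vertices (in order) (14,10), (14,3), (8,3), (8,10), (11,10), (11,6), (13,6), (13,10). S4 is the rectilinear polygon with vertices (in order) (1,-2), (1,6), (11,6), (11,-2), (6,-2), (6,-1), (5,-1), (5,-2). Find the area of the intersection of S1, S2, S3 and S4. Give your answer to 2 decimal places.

8.00

The intersection is the polygon with vertices (9,4), (9,3), (8,3), (8,6), (11,6), (11,3), (10,3), (10,4).
By the shoelace formula its area is 8.00.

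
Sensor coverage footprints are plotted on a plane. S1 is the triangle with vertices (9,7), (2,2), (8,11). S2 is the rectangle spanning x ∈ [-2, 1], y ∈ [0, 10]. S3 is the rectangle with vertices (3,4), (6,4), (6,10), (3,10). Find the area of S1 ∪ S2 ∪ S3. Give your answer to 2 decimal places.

By inclusion–exclusion:
Individual areas: |S1| = 16.5, |S2| = 30, |S3| = 18.
|S1∩S2| = 0.
|S1∩S3| = 4.819.
|S2∩S3| = 0 (no overlap).
|S1∩S2∩S3| = 0.
|S1 ∪ S2 ∪ S3| = 64.5 − 4.819 + 0 = 59.68.

59.68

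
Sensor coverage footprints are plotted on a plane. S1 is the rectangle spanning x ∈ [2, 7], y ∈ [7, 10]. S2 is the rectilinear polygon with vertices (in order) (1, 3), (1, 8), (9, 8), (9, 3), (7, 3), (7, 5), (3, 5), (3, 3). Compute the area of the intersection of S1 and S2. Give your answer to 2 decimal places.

The intersection is the polygon with vertices (7,7), (2,7), (2,8), (7,8).
By the shoelace formula its area is 5.00.

5.00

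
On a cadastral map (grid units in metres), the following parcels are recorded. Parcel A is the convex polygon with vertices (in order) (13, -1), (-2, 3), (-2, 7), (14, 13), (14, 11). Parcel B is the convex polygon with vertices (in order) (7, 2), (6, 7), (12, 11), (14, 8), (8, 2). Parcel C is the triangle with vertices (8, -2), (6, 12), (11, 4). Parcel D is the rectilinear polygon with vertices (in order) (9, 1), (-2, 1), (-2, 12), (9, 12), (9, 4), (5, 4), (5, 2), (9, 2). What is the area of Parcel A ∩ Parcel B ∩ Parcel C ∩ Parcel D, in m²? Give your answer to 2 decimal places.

8.34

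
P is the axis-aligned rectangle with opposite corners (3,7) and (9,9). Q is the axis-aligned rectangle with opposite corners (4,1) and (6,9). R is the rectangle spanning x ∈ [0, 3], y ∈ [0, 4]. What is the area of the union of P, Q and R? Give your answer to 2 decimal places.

36.00

By inclusion–exclusion:
Individual areas: |P| = 12, |Q| = 16, |R| = 12.
|P∩Q|: x∈[4,6], y∈[7,9] → 2·2 = 4.
|P∩R| = 0 (no overlap).
|Q∩R| = 0 (no overlap).
|P∩Q∩R| = 0.
|P ∪ Q ∪ R| = 40 − 4 + 0 = 36.00.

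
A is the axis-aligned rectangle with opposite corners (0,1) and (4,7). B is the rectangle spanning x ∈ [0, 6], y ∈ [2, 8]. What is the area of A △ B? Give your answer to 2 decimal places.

20.00

|A∩B|: x∈[0,4], y∈[2,7] → 4·5 = 20.
|A △ B| = |A| + |B| − 2·|A∩B| = 24 + 36 − 40 = 20.00.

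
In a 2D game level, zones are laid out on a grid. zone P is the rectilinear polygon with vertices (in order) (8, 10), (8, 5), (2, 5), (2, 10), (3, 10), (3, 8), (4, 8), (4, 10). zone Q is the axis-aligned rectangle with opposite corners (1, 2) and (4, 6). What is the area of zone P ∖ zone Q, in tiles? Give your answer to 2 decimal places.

26.00

|zone P| = 28, |zone P∩zone Q| = 2.
|zone P ∖ zone Q| = |zone P| − |zone P∩zone Q| = 28 − 2 = 26.00.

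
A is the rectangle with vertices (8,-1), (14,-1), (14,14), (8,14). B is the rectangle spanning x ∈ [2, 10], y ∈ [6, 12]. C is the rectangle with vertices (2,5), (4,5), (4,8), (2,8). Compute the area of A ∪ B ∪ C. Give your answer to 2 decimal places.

128.00

By inclusion–exclusion:
Individual areas: |A| = 90, |B| = 48, |C| = 6.
|A∩B|: x∈[8,10], y∈[6,12] → 2·6 = 12.
|A∩C| = 0 (no overlap).
|B∩C|: x∈[2,4], y∈[6,8] → 2·2 = 4.
|A∩B∩C| = 0.
|A ∪ B ∪ C| = 144 − 16 + 0 = 128.00.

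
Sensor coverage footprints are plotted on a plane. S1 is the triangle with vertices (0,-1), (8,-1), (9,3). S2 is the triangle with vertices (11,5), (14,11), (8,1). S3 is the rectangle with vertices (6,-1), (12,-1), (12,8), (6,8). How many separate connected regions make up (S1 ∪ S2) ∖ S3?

2

(S1 ∪ S2) ∖ S3 splits into 2 disjoint pieces (area 8, area 0.6667).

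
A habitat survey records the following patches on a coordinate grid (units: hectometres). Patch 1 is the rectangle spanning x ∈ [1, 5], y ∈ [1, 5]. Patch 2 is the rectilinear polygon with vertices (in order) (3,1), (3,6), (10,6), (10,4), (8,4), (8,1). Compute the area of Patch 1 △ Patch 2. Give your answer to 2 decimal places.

29.00

|Patch 1| = 16, |Patch 2| = 29, |Patch 1∩Patch 2| = 8.
|Patch 1 △ Patch 2| = |Patch 1| + |Patch 2| − 2·|Patch 1∩Patch 2| = 16 + 29 − 16 = 29.00.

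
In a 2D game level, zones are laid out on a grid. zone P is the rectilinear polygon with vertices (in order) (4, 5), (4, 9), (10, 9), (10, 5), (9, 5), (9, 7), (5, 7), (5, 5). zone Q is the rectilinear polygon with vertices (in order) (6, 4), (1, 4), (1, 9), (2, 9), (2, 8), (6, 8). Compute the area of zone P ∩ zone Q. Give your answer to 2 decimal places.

4.00

The intersection is the polygon with vertices (4,8), (6,8), (6,7), (5,7), (5,5), (4,5).
By the shoelace formula its area is 4.00.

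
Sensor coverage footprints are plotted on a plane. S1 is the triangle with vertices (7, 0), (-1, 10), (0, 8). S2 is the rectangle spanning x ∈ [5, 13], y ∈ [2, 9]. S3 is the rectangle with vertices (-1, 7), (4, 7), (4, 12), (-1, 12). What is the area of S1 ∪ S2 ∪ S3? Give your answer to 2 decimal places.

By inclusion–exclusion:
Individual areas: |S1| = 3, |S2| = 56, |S3| = 25.
|S1∩S2| = 0.0643.
|S1∩S3| = 1.1625.
|S2∩S3| = 0 (no overlap).
|S1∩S2∩S3| = 0.
|S1 ∪ S2 ∪ S3| = 84 − 1.2268 + 0 = 82.77.

82.77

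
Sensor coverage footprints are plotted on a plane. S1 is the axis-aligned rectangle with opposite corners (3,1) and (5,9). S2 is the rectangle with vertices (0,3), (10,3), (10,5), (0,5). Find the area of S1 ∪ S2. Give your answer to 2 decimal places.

32.00

By inclusion–exclusion:
Individual areas: |S1| = 16, |S2| = 20.
|S1∩S2|: x∈[3,5], y∈[3,5] → 2·2 = 4.
|S1 ∪ S2| = 36 − 4 = 32.00.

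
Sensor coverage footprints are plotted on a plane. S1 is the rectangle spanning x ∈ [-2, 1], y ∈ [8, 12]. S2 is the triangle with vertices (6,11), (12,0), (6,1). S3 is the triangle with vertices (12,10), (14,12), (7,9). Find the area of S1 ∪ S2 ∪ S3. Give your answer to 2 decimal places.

By inclusion–exclusion:
Individual areas: |S1| = 12, |S2| = 30, |S3| = 4.
|S1∩S2| = 0.
|S1∩S3| = 0.
|S2∩S3| = 0.0007.
|S1∩S2∩S3| = 0.
|S1 ∪ S2 ∪ S3| = 46 − 0.0007 + 0 = 46.00.

46.00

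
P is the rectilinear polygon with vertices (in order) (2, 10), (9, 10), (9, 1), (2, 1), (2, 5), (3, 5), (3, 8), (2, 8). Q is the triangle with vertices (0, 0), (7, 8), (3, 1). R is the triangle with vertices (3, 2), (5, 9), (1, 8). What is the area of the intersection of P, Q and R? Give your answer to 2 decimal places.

The intersection is the polygon with vertices (3.606,4.121), (3,2), (2.655,3.034).
By the shoelace formula its area is 0.68.

0.68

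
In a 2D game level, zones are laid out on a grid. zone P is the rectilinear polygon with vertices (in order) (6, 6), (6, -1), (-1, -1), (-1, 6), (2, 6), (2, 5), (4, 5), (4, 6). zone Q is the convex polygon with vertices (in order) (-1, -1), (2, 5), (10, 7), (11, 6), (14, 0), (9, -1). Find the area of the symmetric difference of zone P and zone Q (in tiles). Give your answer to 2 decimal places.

60.00

|zone P| = 47, |zone Q| = 82, |zone P∩zone Q| = 34.5.
|zone P △ zone Q| = |zone P| + |zone Q| − 2·|zone P∩zone Q| = 47 + 82 − 69 = 60.00.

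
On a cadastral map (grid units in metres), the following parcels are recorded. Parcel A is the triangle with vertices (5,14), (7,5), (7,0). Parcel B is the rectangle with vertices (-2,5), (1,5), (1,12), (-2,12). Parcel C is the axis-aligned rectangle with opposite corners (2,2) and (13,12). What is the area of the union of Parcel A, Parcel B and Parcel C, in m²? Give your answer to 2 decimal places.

By inclusion–exclusion:
Individual areas: |Parcel A| = 5, |Parcel B| = 21, |Parcel C| = 110.
|Parcel A∩Parcel B| = 0.
|Parcel A∩Parcel C| = 4.5556.
|Parcel B∩Parcel C| = 0 (no overlap).
|Parcel A∩Parcel B∩Parcel C| = 0.
|Parcel A ∪ Parcel B ∪ Parcel C| = 136 − 4.5556 + 0 = 131.44.

131.44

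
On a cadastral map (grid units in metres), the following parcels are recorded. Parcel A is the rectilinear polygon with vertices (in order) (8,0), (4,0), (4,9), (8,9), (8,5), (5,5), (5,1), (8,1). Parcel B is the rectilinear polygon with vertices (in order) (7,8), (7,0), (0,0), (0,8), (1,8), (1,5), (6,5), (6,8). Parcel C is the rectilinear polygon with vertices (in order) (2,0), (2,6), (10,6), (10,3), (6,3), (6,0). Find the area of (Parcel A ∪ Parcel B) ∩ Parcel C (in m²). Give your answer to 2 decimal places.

|Parcel A ∪ Parcel B| = 55.
|(Parcel A ∪ Parcel B) ∩ Parcel C| = 26.00.

26.00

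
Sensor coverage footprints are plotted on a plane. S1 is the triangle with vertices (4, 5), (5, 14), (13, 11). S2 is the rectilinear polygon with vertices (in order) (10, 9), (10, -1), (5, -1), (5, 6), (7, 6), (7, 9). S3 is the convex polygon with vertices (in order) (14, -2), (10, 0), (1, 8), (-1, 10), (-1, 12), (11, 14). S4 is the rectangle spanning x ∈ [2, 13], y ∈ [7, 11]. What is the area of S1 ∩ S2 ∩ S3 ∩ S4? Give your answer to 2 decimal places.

The intersection is the polygon with vertices (10,9), (7,7), (7,9).
By the shoelace formula its area is 3.00.

3.00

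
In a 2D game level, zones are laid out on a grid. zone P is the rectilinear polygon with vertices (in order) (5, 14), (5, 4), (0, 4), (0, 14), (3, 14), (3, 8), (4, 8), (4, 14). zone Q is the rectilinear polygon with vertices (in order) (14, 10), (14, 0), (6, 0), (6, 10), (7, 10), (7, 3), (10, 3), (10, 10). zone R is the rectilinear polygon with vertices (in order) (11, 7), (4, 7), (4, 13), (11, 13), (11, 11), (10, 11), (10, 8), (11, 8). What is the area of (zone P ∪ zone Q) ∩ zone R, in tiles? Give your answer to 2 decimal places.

10.00

|zone P ∪ zone Q| = 103.
|(zone P ∪ zone Q) ∩ zone R| = 10.00.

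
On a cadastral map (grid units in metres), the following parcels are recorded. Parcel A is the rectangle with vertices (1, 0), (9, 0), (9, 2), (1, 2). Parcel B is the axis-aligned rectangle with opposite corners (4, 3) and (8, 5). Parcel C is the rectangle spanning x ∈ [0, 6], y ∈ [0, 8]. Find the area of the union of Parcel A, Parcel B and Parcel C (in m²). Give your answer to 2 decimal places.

58.00

By inclusion–exclusion:
Individual areas: |Parcel A| = 16, |Parcel B| = 8, |Parcel C| = 48.
|Parcel A∩Parcel B| = 0 (no overlap).
|Parcel A∩Parcel C|: x∈[1,6], y∈[0,2] → 5·2 = 10.
|Parcel B∩Parcel C|: x∈[4,6], y∈[3,5] → 2·2 = 4.
|Parcel A∩Parcel B∩Parcel C| = 0.
|Parcel A ∪ Parcel B ∪ Parcel C| = 72 − 14 + 0 = 58.00.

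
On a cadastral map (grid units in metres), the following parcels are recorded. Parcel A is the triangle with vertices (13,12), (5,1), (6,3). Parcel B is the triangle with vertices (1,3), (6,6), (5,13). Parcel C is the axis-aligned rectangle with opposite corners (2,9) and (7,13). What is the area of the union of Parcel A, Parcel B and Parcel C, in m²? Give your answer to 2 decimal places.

37.16

By inclusion–exclusion:
Individual areas: |Parcel A| = 2.5, |Parcel B| = 19, |Parcel C| = 20.
|Parcel A∩Parcel B| = 0.
|Parcel A∩Parcel C| = 0.
|Parcel B∩Parcel C| = 4.3429.
|Parcel A∩Parcel B∩Parcel C| = 0.
|Parcel A ∪ Parcel B ∪ Parcel C| = 41.5 − 4.3429 + 0 = 37.16.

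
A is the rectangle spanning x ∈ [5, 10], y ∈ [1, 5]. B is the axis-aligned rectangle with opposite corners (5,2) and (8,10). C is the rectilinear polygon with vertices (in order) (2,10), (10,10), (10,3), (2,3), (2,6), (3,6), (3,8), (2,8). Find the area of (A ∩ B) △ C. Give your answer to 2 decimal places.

51.00

|A ∩ B| = 9.
|(A ∩ B) ∩ C| = 6.
|(A ∩ B) △ C| = 9 + 54 − 12 = 51.00.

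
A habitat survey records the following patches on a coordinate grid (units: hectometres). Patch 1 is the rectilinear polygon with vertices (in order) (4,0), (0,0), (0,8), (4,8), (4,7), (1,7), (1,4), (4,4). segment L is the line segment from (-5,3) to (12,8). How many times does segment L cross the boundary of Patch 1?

2

The segment meets the boundary at (1,4.765), (0,4.471).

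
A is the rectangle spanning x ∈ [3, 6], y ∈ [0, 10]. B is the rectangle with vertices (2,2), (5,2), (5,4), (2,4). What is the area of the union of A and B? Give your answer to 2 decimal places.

32.00

By inclusion–exclusion:
Individual areas: |A| = 30, |B| = 6.
|A∩B|: x∈[3,5], y∈[2,4] → 2·2 = 4.
|A ∪ B| = 36 − 4 = 32.00.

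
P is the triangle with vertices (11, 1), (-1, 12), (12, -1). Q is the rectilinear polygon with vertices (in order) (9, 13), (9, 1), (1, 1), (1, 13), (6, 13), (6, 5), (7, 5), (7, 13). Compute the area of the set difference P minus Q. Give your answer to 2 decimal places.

2.69

|P| = 6.5, |P∩Q| = 3.8144.
|P ∖ Q| = |P| − |P∩Q| = 6.5 − 3.8144 = 2.69.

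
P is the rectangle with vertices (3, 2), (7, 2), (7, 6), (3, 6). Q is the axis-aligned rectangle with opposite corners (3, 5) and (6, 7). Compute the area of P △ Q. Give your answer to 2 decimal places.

|P∩Q|: x∈[3,6], y∈[5,6] → 3·1 = 3.
|P △ Q| = |P| + |Q| − 2·|P∩Q| = 16 + 6 − 6 = 16.00.

16.00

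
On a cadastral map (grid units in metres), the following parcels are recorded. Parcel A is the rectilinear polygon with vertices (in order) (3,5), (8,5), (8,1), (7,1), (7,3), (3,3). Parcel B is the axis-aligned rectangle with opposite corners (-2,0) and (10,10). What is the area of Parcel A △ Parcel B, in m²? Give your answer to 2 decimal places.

108.00

|Parcel A| = 12, |Parcel B| = 120, |Parcel A∩Parcel B| = 12.
|Parcel A △ Parcel B| = |Parcel A| + |Parcel B| − 2·|Parcel A∩Parcel B| = 12 + 120 − 24 = 108.00.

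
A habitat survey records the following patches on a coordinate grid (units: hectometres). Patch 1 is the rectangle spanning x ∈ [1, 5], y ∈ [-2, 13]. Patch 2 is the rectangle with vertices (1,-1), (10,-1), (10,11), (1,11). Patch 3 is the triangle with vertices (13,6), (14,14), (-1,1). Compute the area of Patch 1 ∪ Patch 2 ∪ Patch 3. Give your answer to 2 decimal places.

By inclusion–exclusion:
Individual areas: |Patch 1| = 60, |Patch 2| = 108, |Patch 3| = 53.5.
|Patch 1∩Patch 2|: x∈[1,5], y∈[-1,11] → 4·12 = 48.
|Patch 1∩Patch 3| = 8.1524.
|Patch 2∩Patch 3| = 29.8071.
|Patch 1∩Patch 2∩Patch 3| = 8.1524.
|Patch 1 ∪ Patch 2 ∪ Patch 3| = 221.5 − 85.9595 + 8.1524 = 143.69.

143.69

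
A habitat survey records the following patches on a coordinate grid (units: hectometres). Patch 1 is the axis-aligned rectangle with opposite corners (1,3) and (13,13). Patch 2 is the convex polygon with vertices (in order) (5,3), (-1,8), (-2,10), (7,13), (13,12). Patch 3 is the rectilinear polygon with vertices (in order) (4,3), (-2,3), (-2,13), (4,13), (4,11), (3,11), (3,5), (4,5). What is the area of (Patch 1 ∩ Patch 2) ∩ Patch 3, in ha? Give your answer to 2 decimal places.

The region (Patch 1 ∩ Patch 2) ∩ Patch 3 is the polygon with vertices (4,12), (4,11), (3,11), (3,5), (4,5), (4,3.833), (1,6.333), (1,11).
By the shoelace formula its area is 13.25.

13.25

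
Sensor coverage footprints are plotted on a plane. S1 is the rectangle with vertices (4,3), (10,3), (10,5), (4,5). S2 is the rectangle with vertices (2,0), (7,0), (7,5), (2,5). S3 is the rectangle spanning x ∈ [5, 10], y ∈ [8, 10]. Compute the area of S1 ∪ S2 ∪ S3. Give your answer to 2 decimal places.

By inclusion–exclusion:
Individual areas: |S1| = 12, |S2| = 25, |S3| = 10.
|S1∩S2|: x∈[4,7], y∈[3,5] → 3·2 = 6.
|S1∩S3| = 0 (no overlap).
|S2∩S3| = 0 (no overlap).
|S1∩S2∩S3| = 0.
|S1 ∪ S2 ∪ S3| = 47 − 6 + 0 = 41.00.

41.00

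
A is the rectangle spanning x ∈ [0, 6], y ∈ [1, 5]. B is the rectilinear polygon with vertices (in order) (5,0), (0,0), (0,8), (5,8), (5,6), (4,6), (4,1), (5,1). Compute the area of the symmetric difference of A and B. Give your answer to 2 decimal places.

27.00

|A| = 24, |B| = 35, |A∩B| = 16.
|A △ B| = |A| + |B| − 2·|A∩B| = 24 + 35 − 32 = 27.00.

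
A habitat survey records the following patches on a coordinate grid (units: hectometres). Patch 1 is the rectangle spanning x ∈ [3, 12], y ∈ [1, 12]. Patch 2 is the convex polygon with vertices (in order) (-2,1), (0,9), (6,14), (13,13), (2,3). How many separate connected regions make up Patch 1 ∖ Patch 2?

2

Patch 1 ∖ Patch 2 splits into 2 disjoint pieces (area 62.9955, area 0.15).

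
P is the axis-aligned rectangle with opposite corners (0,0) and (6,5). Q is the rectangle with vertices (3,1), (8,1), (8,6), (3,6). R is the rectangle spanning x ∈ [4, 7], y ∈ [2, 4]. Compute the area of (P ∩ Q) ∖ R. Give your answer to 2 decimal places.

8.00

|P ∩ Q| = 12.
|(P ∩ Q) ∩ R| = 4.
|(P ∩ Q) ∖ R| = 12 − 4 = 8.00.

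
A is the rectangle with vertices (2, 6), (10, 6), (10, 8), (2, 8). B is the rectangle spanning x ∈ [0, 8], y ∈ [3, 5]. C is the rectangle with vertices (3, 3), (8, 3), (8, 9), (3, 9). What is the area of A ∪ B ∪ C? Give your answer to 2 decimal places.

By inclusion–exclusion:
Individual areas: |A| = 16, |B| = 16, |C| = 30.
|A∩B| = 0 (no overlap).
|A∩C|: x∈[3,8], y∈[6,8] → 5·2 = 10.
|B∩C|: x∈[3,8], y∈[3,5] → 5·2 = 10.
|A∩B∩C| = 0.
|A ∪ B ∪ C| = 62 − 20 + 0 = 42.00.

42.00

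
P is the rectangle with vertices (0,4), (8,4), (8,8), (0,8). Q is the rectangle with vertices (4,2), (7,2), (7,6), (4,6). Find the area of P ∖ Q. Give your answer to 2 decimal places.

|P∩Q|: x∈[4,7], y∈[4,6] → 3·2 = 6.
|P| = 32.
|P ∖ Q| = |P| − |P∩Q| = 32 − 6 = 26.00.

26.00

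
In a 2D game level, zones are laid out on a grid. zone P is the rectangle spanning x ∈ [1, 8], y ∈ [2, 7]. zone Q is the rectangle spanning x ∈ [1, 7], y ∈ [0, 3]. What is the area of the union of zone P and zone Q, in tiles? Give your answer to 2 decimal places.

By inclusion–exclusion:
Individual areas: |zone P| = 35, |zone Q| = 18.
|zone P∩zone Q|: x∈[1,7], y∈[2,3] → 6·1 = 6.
|zone P ∪ zone Q| = 53 − 6 = 47.00.

47.00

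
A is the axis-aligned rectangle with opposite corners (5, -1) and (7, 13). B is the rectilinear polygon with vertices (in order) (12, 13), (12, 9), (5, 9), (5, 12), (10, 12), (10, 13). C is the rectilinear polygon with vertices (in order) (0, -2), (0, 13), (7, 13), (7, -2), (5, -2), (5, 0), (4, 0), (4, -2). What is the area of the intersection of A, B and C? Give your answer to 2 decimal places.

The intersection is the polygon with vertices (5,9), (5,12), (7,12), (7,9).
By the shoelace formula its area is 6.00.

6.00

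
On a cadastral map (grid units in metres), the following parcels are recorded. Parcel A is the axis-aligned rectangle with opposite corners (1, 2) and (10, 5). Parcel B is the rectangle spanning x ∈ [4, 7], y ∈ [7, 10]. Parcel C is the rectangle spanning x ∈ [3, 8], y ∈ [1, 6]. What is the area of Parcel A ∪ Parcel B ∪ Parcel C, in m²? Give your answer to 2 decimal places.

By inclusion–exclusion:
Individual areas: |Parcel A| = 27, |Parcel B| = 9, |Parcel C| = 25.
|Parcel A∩Parcel B| = 0 (no overlap).
|Parcel A∩Parcel C|: x∈[3,8], y∈[2,5] → 5·3 = 15.
|Parcel B∩Parcel C| = 0 (no overlap).
|Parcel A∩Parcel B∩Parcel C| = 0.
|Parcel A ∪ Parcel B ∪ Parcel C| = 61 − 15 + 0 = 46.00.

46.00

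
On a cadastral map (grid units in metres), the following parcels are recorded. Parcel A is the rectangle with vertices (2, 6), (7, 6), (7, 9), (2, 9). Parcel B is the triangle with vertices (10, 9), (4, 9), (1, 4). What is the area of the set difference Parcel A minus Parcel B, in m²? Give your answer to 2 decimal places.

4.90

|Parcel A| = 15, |Parcel A∩Parcel B| = 10.1.
|Parcel A ∖ Parcel B| = |Parcel A| − |Parcel A∩Parcel B| = 15 − 10.1 = 4.90.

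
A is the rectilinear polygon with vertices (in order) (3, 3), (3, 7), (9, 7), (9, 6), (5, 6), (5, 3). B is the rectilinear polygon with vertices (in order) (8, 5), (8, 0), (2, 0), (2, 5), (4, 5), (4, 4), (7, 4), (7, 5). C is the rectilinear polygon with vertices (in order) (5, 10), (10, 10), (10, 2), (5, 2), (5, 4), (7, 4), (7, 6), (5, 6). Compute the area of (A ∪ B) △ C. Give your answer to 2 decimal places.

|A ∪ B| = 36.
|(A ∪ B) ∩ C| = 11.
|(A ∪ B) △ C| = 36 + 36 − 22 = 50.00.

50.00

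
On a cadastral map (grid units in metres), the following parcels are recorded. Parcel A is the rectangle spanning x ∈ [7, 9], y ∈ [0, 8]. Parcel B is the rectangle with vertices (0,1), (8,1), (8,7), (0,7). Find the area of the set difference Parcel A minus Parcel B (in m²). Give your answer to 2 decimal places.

|Parcel A∩Parcel B|: x∈[7,8], y∈[1,7] → 1·6 = 6.
|Parcel A| = 16.
|Parcel A ∖ Parcel B| = |Parcel A| − |Parcel A∩Parcel B| = 16 − 6 = 10.00.

10.00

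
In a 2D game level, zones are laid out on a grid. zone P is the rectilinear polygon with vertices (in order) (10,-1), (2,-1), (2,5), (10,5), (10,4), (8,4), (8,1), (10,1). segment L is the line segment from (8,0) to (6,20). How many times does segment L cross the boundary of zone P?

The segment meets the boundary at (7.5,5).

1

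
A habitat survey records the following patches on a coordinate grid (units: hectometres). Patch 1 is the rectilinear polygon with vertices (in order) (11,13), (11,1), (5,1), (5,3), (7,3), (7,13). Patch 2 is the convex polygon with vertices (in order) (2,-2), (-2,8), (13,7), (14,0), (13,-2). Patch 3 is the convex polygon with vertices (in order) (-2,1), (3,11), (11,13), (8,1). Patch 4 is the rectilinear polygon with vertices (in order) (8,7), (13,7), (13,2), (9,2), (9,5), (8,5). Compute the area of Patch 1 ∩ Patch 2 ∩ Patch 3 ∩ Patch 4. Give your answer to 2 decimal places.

The intersection is the polygon with vertices (9,5), (8,5), (8,7), (9.5,7).
By the shoelace formula its area is 2.50.

2.50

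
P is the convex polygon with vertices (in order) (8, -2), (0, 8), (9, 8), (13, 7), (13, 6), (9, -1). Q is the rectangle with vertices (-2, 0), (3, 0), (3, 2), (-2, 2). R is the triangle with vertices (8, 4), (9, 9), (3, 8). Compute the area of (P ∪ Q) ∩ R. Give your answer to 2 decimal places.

The region (P ∪ Q) ∩ R is the polygon with vertices (8.8,8), (8,4), (3,8).
By the shoelace formula its area is 11.60.

11.60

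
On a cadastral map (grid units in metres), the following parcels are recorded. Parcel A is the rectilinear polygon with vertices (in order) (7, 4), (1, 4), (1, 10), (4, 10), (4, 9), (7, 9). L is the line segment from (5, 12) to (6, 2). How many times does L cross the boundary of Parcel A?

The segment meets the boundary at (5.8,4), (5.3,9).

2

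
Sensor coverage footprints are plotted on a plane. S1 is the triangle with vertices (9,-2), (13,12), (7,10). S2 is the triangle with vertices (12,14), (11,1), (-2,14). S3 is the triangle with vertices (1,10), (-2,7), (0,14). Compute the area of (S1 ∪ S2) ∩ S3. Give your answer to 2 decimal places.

1.11

The region (S1 ∪ S2) ∩ S3 is the polygon with vertices (-0.444,12.444), (0,14), (0.667,11.333).
By the shoelace formula its area is 1.11.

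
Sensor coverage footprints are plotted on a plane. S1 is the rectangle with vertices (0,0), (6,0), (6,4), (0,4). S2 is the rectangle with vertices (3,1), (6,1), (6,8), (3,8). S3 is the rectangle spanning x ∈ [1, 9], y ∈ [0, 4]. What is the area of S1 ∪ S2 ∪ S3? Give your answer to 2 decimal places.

48.00

By inclusion–exclusion:
Individual areas: |S1| = 24, |S2| = 21, |S3| = 32.
|S1∩S2|: x∈[3,6], y∈[1,4] → 3·3 = 9.
|S1∩S3|: x∈[1,6], y∈[0,4] → 5·4 = 20.
|S2∩S3|: x∈[3,6], y∈[1,4] → 3·3 = 9.
|S1∩S2∩S3| = 9.
|S1 ∪ S2 ∪ S3| = 77 − 38 + 9 = 48.00.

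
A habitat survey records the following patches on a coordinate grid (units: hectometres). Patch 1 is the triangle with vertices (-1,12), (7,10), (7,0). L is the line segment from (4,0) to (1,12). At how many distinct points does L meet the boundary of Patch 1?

The segment meets the boundary at (1.133,11.467), (2.2,7.2).

2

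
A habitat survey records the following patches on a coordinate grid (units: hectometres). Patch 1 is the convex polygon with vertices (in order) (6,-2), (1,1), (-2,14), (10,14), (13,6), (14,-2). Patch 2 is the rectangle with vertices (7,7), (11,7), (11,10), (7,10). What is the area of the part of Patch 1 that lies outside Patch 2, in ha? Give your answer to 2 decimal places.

|Patch 1| = 196, |Patch 1∩Patch 2| = 12.
|Patch 1 ∖ Patch 2| = |Patch 1| − |Patch 1∩Patch 2| = 196 − 12 = 184.00.

184.00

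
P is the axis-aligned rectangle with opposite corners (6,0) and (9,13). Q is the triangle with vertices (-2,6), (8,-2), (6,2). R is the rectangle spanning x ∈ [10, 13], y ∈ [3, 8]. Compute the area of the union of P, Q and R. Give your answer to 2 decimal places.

By inclusion–exclusion:
Individual areas: |P| = 39, |Q| = 12, |R| = 15.
|P∩Q| = 1.
|P∩R| = 0 (no overlap).
|Q∩R| = 0.
|P∩Q∩R| = 0.
|P ∪ Q ∪ R| = 66 − 1 + 0 = 65.00.

65.00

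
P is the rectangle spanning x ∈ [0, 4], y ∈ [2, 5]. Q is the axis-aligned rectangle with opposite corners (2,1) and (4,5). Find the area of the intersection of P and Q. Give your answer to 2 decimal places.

6.00

|P∩Q|: x∈[2,4], y∈[2,5] → 2·3 = 6.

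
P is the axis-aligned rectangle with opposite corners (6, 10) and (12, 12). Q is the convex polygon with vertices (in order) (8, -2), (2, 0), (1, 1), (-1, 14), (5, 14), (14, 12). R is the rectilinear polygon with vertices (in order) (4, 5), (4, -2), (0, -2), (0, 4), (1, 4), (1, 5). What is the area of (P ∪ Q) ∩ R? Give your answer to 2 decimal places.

The region (P ∪ Q) ∩ R is the polygon with vertices (1,1), (0.538,4), (1,4), (1,5), (4,5), (4,-0.667), (2,0).
By the shoelace formula its area is 15.86.

15.86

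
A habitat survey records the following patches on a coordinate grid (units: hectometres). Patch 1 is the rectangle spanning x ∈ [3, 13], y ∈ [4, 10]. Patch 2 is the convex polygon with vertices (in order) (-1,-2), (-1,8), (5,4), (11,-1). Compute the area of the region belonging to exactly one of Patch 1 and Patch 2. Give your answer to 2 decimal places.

120.33

|Patch 1| = 60, |Patch 2| = 63, |Patch 1∩Patch 2| = 1.3333.
|Patch 1 △ Patch 2| = |Patch 1| + |Patch 2| − 2·|Patch 1∩Patch 2| = 60 + 63 − 2.6667 = 120.33.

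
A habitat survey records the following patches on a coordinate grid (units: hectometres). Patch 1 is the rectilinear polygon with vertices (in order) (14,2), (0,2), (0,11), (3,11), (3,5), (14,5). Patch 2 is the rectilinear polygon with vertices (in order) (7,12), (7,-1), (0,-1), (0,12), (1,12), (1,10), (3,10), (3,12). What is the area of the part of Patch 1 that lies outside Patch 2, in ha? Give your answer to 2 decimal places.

|Patch 1| = 60, |Patch 1∩Patch 2| = 37.
|Patch 1 ∖ Patch 2| = |Patch 1| − |Patch 1∩Patch 2| = 60 − 37 = 23.00.

23.00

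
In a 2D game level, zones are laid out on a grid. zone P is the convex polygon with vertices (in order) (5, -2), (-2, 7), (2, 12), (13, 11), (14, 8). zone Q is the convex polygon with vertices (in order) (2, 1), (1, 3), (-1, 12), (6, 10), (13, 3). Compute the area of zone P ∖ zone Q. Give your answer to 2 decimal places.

54.66

|zone P| = 129.5, |zone P∩zone Q| = 74.8356.
|zone P ∖ zone Q| = |zone P| − |zone P∩zone Q| = 129.5 − 74.8356 = 54.66.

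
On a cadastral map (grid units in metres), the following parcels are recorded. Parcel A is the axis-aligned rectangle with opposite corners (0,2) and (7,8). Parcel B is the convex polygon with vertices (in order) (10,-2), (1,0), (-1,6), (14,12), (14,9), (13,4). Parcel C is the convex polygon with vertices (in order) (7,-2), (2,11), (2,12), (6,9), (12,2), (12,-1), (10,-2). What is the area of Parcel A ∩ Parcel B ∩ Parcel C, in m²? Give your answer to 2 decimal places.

16.02

The intersection is the polygon with vertices (7,2), (5.462,2), (3.267,7.707), (4,8), (6.857,8), (7,7.833).
By the shoelace formula its area is 16.02.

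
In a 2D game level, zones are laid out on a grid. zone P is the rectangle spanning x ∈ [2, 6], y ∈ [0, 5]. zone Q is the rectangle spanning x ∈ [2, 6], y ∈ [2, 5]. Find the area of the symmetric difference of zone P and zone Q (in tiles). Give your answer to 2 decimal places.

|zone P∩zone Q|: x∈[2,6], y∈[2,5] → 4·3 = 12.
|zone P △ zone Q| = |zone P| + |zone Q| − 2·|zone P∩zone Q| = 20 + 12 − 24 = 8.00.

8.00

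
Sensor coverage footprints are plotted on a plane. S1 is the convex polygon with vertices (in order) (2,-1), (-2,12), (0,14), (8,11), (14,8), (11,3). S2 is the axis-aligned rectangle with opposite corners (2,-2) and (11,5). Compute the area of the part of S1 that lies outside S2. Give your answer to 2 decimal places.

99.50

|S1| = 135.5, |S1∩S2| = 36.
|S1 ∖ S2| = |S1| − |S1∩S2| = 135.5 − 36 = 99.50.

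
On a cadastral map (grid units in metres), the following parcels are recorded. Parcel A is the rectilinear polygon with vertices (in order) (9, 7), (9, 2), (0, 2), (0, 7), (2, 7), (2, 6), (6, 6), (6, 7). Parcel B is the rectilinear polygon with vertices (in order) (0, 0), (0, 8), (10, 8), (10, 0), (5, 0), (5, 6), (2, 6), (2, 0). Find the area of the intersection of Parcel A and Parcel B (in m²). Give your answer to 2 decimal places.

29.00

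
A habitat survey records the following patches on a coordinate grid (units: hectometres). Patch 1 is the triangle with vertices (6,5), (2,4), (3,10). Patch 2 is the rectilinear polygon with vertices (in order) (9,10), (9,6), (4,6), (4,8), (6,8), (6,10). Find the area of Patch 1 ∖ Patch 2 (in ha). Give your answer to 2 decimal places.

|Patch 1| = 11.5, |Patch 1∩Patch 2| = 1.6.
|Patch 1 ∖ Patch 2| = |Patch 1| − |Patch 1∩Patch 2| = 11.5 − 1.6 = 9.90.

9.90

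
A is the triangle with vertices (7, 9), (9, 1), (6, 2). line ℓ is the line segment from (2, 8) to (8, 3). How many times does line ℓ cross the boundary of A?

1

The segment meets the boundary at (6.34,4.383).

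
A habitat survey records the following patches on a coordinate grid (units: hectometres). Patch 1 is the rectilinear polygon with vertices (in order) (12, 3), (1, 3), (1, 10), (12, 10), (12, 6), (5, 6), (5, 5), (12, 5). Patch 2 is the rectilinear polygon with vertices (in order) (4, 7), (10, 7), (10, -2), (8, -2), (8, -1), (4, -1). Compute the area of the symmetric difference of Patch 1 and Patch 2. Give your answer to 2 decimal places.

|Patch 1| = 70, |Patch 2| = 50, |Patch 1∩Patch 2| = 19.
|Patch 1 △ Patch 2| = |Patch 1| + |Patch 2| − 2·|Patch 1∩Patch 2| = 70 + 50 − 38 = 82.00.

82.00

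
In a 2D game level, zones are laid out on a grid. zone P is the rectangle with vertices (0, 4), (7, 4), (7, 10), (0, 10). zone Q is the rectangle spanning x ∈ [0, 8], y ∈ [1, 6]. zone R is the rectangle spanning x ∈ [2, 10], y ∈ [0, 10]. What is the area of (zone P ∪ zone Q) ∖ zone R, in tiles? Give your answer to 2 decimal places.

|zone P ∪ zone Q| = 68.
|(zone P ∪ zone Q) ∩ zone R| = 50.
|(zone P ∪ zone Q) ∖ zone R| = 68 − 50 = 18.00.

18.00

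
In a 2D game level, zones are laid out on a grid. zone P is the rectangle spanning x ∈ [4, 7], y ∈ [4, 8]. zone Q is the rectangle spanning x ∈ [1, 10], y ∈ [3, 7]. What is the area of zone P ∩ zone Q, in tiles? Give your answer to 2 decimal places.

|zone P∩zone Q|: x∈[4,7], y∈[4,7] → 3·3 = 9.

9.00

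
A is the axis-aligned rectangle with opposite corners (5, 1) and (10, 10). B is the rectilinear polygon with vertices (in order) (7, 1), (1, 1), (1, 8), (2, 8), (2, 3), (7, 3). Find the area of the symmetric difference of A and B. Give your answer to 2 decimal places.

54.00

|A| = 45, |B| = 17, |A∩B| = 4.
|A △ B| = |A| + |B| − 2·|A∩B| = 45 + 17 − 8 = 54.00.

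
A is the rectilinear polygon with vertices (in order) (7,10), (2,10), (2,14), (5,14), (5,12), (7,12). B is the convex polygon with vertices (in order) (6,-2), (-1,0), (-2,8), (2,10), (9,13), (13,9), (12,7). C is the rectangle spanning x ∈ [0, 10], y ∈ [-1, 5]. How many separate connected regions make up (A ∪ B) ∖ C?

(A ∪ B) ∖ C splits into 2 disjoint pieces (area 98.3095, area 2.0833).

2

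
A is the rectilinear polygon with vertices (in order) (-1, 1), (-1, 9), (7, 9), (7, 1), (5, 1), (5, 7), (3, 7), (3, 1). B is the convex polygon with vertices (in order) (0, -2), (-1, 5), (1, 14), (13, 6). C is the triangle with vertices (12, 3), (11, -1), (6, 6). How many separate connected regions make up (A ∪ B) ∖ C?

(A ∪ B) ∖ C is a single connected region.

1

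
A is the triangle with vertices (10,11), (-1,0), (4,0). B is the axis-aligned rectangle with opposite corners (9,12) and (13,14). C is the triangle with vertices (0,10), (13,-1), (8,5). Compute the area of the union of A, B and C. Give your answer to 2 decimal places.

By inclusion–exclusion:
Individual areas: |A| = 27.5, |B| = 8, |C| = 11.5.
|A∩B| = 0.
|A∩C| = 2.058.
|B∩C| = 0.
|A∩B∩C| = 0.
|A ∪ B ∪ C| = 47 − 2.058 + 0 = 44.94.

44.94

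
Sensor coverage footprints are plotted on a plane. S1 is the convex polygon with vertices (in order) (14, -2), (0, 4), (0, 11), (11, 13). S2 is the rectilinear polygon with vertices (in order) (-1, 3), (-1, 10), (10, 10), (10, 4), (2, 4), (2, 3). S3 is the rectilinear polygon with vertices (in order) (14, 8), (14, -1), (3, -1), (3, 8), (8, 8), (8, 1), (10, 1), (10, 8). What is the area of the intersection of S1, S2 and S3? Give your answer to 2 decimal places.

20.00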